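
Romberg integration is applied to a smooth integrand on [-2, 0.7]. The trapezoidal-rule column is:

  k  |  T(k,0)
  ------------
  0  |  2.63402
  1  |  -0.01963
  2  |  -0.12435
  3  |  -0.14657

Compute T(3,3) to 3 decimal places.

Richardson extrapolation on the trapezoidal column (denominator 4−1=3):
T(1,1) = (4·(-0.01963) − 2.63402) / 3 = -0.90418
T(2,1) = (4·(-0.12435) − (-0.01963)) / 3 = -0.15926
T(3,1) = (4·(-0.14657) − (-0.12435)) / 3 = -0.15398
T(2,2) = -0.15926 + (-0.15926 − (-0.90418))/15 = -0.10960
T(3,2) = -0.15398 + (-0.15398 − (-0.15926))/15 = -0.15363
T(3,3) = (64·(-0.15363) − (-0.10960)) / 63 = -0.15433
(Column j=1 coincides with Simpson's rule on the same nodes.)

-0.154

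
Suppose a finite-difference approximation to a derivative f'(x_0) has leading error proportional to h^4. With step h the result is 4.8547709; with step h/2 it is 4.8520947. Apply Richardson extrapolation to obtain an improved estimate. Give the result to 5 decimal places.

4.85192

The leading error scales as h^4; refining by a factor of 2 reduces it by 2^4 = 16.
Extrapolated value = (16·A(h/2) − A(h)) / (16 − 1)
= (16·4.8520947 − 4.8547709) / 15
= 72.7787443 / 15 = 4.8519163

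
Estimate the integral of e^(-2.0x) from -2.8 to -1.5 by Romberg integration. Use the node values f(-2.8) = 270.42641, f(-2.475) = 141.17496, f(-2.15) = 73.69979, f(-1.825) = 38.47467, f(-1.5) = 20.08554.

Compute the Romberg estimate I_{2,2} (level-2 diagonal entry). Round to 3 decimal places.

I_{0,0} (trapezoid, 1 panel, h=1.3000): 188.83277
I_{1,0} (trapezoid, 2 panels, h=0.6500): 142.32125
I_{2,0} (trapezoid, 4 panels, h=0.3250): 129.54675
I_{1,1} = 142.32125 + (142.32125 − 188.83277)/3 = 126.81741
I_{2,1} = 129.54675 + (129.54675 − 142.32125)/3 = 125.28858
I_{2,2} = 125.28858 + (125.28858 − 126.81741)/15 = 125.18666

125.187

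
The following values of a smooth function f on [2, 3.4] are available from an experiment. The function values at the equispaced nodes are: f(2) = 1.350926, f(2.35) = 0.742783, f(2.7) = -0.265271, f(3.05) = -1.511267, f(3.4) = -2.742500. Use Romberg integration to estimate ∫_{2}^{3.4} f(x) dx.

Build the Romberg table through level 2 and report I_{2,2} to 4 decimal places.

I_{0,0} (trapezoid, 1 panel, h=1.4000): -0.974102
I_{1,0} (trapezoid, 2 panels, h=0.7000): -0.672741
I_{2,0} (trapezoid, 4 panels, h=0.3500): -0.605340
I_{1,1} = -0.672741 + (-0.672741 − (-0.974102))/3 = -0.572287
I_{2,1} = -0.605340 + (-0.605340 − (-0.672741))/3 = -0.582873
I_{2,2} = -0.582873 + (-0.582873 − (-0.572287))/15 = -0.583579

-0.5836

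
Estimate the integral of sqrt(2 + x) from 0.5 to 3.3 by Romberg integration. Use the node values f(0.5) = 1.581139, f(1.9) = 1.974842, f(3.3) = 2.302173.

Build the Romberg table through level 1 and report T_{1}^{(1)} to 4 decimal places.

5.4986

T_{0}^{(0)} (trapezoid, 1 panel, h=2.8000): 5.436637
T_{1}^{(0)} (trapezoid, 2 panels, h=1.4000): 5.483097
T_{1}^{(1)} = 5.483097 + (5.483097 − 5.436637)/3 = 5.498584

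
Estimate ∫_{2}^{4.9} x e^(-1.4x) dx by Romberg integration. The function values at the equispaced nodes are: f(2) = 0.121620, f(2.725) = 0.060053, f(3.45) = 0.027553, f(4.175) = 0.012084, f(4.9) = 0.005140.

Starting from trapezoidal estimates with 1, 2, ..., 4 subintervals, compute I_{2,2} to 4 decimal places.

I_{0,0} (trapezoid, 1 panel, h=2.9000): 0.183802
I_{1,0} (trapezoid, 2 panels, h=1.4500): 0.131853
I_{2,0} (trapezoid, 4 panels, h=0.7250): 0.118226
I_{1,1} = 0.131853 + (0.131853 − 0.183802)/3 = 0.114537
I_{2,1} = 0.118226 + (0.118226 − 0.131853)/3 = 0.113684
I_{2,2} = 0.113684 + (0.113684 − 0.114537)/15 = 0.113627

0.1136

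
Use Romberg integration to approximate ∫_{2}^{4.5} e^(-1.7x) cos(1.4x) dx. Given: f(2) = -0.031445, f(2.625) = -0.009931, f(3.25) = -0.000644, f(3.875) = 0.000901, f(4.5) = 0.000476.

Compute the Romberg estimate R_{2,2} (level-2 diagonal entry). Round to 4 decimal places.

-0.0143

R_{0,0} (trapezoid, 1 panel, h=2.5000): -0.038711
R_{1,0} (trapezoid, 2 panels, h=1.2500): -0.020161
R_{2,0} (trapezoid, 4 panels, h=0.6250): -0.015724
R_{1,1} = -0.020161 + (-0.020161 − (-0.038711))/3 = -0.013978
R_{2,1} = -0.015724 + (-0.015724 − (-0.020161))/3 = -0.014245
R_{2,2} = -0.014245 + (-0.014245 − (-0.013978))/15 = -0.014263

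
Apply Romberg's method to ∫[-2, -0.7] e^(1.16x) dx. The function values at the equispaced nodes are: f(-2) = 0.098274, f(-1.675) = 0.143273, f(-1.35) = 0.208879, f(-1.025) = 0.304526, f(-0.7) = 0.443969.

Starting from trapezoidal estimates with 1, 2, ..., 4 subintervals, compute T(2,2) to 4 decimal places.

T(0,0) (trapezoid, 1 panel, h=1.3000): 0.352458
T(1,0) (trapezoid, 2 panels, h=0.6500): 0.312000
T(2,0) (trapezoid, 4 panels, h=0.3250): 0.301535
T(1,1) = 0.312000 + (0.312000 − 0.352458)/3 = 0.298514
T(2,1) = 0.301535 + (0.301535 − 0.312000)/3 = 0.298047
T(2,2) = 0.298047 + (0.298047 − 0.298514)/15 = 0.298016

0.2980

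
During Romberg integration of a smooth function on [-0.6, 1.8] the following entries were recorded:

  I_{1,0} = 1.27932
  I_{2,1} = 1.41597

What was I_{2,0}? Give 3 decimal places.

From I_{2,1} = (4·I_{2,0} − I_{1,0})/3, solve for I_{2,0}:
4·I_{2,0} = 3·1.41597 + 1.27932 = 5.52723
I_{2,0} = 1.38181

1.382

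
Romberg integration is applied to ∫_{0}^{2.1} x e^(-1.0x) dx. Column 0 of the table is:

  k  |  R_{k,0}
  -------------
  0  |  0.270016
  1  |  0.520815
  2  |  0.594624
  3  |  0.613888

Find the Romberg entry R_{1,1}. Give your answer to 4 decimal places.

0.6044

Richardson extrapolation on the trapezoidal column (denominator 4−1=3):
R_{1,1} = (4·0.520815 − 0.270016) / 3 = 0.604415
(Column j=1 coincides with Simpson's rule on the same nodes.)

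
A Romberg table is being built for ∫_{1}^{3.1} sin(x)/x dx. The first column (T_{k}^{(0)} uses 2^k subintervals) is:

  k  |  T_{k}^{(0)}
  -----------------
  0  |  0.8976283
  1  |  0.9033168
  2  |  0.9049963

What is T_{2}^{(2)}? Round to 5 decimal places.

Richardson extrapolation on the trapezoidal column (denominator 4−1=3):
T_{1}^{(1)} = (4·0.9033168 − 0.8976283) / 3 = 0.9052130
T_{2}^{(1)} = (4·0.9049963 − 0.9033168) / 3 = 0.9055561
T_{2}^{(2)} = 0.9055561 + (0.9055561 − 0.9052130)/15 = 0.9055790
(Column j=1 coincides with Simpson's rule on the same nodes.)

0.90558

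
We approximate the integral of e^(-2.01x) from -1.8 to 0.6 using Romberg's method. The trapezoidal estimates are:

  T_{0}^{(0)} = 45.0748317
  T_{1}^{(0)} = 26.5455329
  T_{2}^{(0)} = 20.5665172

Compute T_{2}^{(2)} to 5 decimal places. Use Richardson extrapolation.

Richardson extrapolation on the trapezoidal column (denominator 4−1=3):
T_{1}^{(1)} = (4·26.5455329 − 45.0748317) / 3 = 20.3691000
T_{2}^{(1)} = (4·20.5665172 − 26.5455329) / 3 = 18.5735120
T_{2}^{(2)} = 18.5735120 + (18.5735120 − 20.3691000)/15 = 18.4538061

18.45381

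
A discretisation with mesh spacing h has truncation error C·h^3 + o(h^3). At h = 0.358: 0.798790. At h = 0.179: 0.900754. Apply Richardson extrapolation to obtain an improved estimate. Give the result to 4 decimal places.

Extrapolated value = (8·A(h/2) − A(h)) / (8 − 1)
= (8·0.900754 − 0.798790) / 7
= 6.407242 / 7 = 0.915320

0.9153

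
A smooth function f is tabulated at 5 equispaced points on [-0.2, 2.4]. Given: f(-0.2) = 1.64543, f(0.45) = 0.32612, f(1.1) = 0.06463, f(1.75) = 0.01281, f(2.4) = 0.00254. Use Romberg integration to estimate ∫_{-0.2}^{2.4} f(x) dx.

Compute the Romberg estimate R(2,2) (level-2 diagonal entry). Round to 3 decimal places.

0.669

R(0,0) (trapezoid, 1 panel, h=2.6000): 2.14236
R(1,0) (trapezoid, 2 panels, h=1.3000): 1.15520
R(2,0) (trapezoid, 4 panels, h=0.6500): 0.79790
R(1,1) = 1.15520 + (1.15520 − 2.14236)/3 = 0.82615
R(2,1) = 0.79790 + (0.79790 − 1.15520)/3 = 0.67880
R(2,2) = 0.67880 + (0.67880 − 0.82615)/15 = 0.66898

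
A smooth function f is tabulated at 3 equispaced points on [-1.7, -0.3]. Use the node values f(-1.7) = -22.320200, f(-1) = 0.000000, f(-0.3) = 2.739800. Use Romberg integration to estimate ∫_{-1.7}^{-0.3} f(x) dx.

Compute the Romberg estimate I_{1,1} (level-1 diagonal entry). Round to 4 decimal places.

I_{0,0} (trapezoid, 1 panel, h=1.4000): -13.706280
I_{1,0} (trapezoid, 2 panels, h=0.7000): -6.853140
I_{1,1} = -6.853140 + (-6.853140 − (-13.706280))/3 = -4.568760

-4.5688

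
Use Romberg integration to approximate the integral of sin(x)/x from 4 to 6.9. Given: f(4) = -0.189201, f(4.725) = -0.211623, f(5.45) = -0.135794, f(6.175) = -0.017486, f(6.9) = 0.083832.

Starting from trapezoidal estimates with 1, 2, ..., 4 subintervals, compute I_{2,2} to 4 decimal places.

-0.3125

I_{0,0} (trapezoid, 1 panel, h=2.9000): -0.152785
I_{1,0} (trapezoid, 2 panels, h=1.4500): -0.273294
I_{2,0} (trapezoid, 4 panels, h=0.7250): -0.302751
I_{1,1} = -0.273294 + (-0.273294 − (-0.152785))/3 = -0.313464
I_{2,1} = -0.302751 + (-0.302751 − (-0.273294))/3 = -0.312570
I_{2,2} = -0.312570 + (-0.312570 − (-0.313464))/15 = -0.312510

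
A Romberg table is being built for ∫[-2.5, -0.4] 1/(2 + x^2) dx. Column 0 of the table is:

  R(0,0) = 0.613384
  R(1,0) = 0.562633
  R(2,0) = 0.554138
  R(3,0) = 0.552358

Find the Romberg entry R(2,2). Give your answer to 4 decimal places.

Richardson extrapolation on the trapezoidal column (denominator 4−1=3):
R(1,1) = (4·0.562633 − 0.613384) / 3 = 0.545716
R(2,1) = 0.554138 + (0.554138 − 0.562633)/3 = 0.551306
R(2,2) = 0.551306 + (0.551306 − 0.545716)/15 = 0.551679
(Column j=1 coincides with Simpson's rule on the same nodes.)

0.5517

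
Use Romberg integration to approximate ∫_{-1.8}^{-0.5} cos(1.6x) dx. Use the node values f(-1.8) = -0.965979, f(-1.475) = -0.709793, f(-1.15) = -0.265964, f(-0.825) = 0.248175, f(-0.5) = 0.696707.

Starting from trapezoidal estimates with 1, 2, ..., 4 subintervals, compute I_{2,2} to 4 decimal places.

I_{0,0} (trapezoid, 1 panel, h=1.3000): -0.175027
I_{1,0} (trapezoid, 2 panels, h=0.6500): -0.260390
I_{2,0} (trapezoid, 4 panels, h=0.3250): -0.280221
I_{1,1} = -0.260390 + (-0.260390 − (-0.175027))/3 = -0.288844
I_{2,1} = -0.280221 + (-0.280221 − (-0.260390))/3 = -0.286831
I_{2,2} = -0.286831 + (-0.286831 − (-0.288844))/15 = -0.286697

-0.2867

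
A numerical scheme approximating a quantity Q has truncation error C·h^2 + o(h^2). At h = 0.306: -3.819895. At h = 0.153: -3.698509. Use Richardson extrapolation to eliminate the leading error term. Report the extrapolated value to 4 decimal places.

The leading error scales as h^2; refining by a factor of 2 reduces it by 2^2 = 4.
Extrapolated value = (4·A(h/2) − A(h)) / (4 − 1)
= (4·(-3.698509) − (-3.819895)) / 3
= -10.974141 / 3 = -3.658047

-3.6580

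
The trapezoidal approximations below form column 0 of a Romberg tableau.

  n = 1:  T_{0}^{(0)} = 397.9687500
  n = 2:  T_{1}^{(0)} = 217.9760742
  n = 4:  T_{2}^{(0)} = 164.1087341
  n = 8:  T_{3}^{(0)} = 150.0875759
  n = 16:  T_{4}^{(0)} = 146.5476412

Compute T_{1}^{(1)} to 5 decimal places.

157.97852

T_{1}^{(1)} = 217.9760742 + (217.9760742 − 397.9687500)/3 = 157.9785156
(Column j=1 coincides with Simpson's rule on the same nodes.)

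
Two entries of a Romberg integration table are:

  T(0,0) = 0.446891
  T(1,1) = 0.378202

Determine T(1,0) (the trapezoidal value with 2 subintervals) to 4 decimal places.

0.3954

From T(1,1) = (4·T(1,0) − T(0,0))/3, solve for T(1,0):
4·T(1,0) = 3·0.378202 + 0.446891 = 1.581497
T(1,0) = 0.395374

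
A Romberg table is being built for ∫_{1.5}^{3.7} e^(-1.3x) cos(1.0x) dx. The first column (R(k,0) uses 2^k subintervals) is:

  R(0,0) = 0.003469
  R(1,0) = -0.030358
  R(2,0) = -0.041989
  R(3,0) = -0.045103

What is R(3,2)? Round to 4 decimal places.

-0.0462

Richardson extrapolation on the trapezoidal column (denominator 4−1=3):
R(2,1) = (4·(-0.041989) − (-0.030358)) / 3 = -0.045866
R(3,1) = (4·(-0.045103) − (-0.041989)) / 3 = -0.046141
R(3,2) = (16·(-0.046141) − (-0.045866)) / 15 = -0.046159
(Column j=1 coincides with Simpson's rule on the same nodes.)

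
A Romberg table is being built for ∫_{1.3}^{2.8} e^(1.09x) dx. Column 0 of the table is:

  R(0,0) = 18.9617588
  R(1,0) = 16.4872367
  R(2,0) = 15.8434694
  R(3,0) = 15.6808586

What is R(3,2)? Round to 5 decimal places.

15.62651

R(2,1) = (4·15.8434694 − 16.4872367) / 3 = 15.6288803
R(3,1) = 15.6808586 + (15.6808586 − 15.8434694)/3 = 15.6266550
R(3,2) = 15.6266550 + (15.6266550 − 15.6288803)/15 = 15.6265066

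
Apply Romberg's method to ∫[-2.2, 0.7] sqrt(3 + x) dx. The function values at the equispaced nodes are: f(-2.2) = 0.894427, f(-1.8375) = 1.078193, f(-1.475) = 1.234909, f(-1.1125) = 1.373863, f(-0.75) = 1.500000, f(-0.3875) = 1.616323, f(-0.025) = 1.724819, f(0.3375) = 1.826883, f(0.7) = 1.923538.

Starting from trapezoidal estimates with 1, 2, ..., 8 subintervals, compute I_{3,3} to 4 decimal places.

I_{0,0} (trapezoid, 1 panel, h=2.9000): 4.086049
I_{1,0} (trapezoid, 2 panels, h=1.4500): 4.218025
I_{2,0} (trapezoid, 4 panels, h=0.7250): 4.254815
I_{3,0} (trapezoid, 8 panels, h=0.3625): 4.264440
I_{1,1} = 4.218025 + (4.218025 − 4.086049)/3 = 4.262017
I_{2,1} = 4.254815 + (4.254815 − 4.218025)/3 = 4.267078
I_{3,1} = 4.264440 + (4.264440 − 4.254815)/3 = 4.267648
I_{2,2} = 4.267078 + (4.267078 − 4.262017)/15 = 4.267415
I_{3,2} = 4.267648 + (4.267648 − 4.267078)/15 = 4.267686
I_{3,3} = 4.267686 + (4.267686 − 4.267415)/63 = 4.267690

4.2677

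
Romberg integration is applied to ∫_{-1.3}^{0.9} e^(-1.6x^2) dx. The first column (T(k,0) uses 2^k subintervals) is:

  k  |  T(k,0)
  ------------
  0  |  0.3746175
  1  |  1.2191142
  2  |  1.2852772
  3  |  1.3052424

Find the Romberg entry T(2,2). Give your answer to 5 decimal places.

1.29445

T(1,1) = (4·1.2191142 − 0.3746175) / 3 = 1.5006131
T(2,1) = 1.2852772 + (1.2852772 − 1.2191142)/3 = 1.3073315
T(2,2) = (16·1.3073315 − 1.5006131) / 15 = 1.2944461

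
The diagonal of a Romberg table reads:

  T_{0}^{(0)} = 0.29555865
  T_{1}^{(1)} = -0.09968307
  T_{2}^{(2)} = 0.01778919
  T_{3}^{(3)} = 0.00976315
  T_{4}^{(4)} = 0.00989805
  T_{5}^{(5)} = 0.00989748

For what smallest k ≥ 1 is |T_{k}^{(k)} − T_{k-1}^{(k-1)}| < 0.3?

k = 2

|T_{1}^{(1)} − T_{0}^{(0)}| = 0.39524172 ≥ 0.3
|T_{2}^{(2)} − T_{1}^{(1)}| = 0.11747226 < 0.3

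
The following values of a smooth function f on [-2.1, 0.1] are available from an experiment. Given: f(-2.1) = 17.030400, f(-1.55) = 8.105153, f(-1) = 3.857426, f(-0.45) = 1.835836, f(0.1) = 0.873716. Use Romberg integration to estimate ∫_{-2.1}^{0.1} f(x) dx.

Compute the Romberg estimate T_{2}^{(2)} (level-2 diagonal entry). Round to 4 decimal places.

11.9712

T_{0}^{(0)} (trapezoid, 1 panel, h=2.2000): 19.694528
T_{1}^{(0)} (trapezoid, 2 panels, h=1.1000): 14.090432
T_{2}^{(0)} (trapezoid, 4 panels, h=0.5500): 12.512760
T_{1}^{(1)} = 14.090432 + (14.090432 − 19.694528)/3 = 12.222400
T_{2}^{(1)} = 12.512760 + (12.512760 − 14.090432)/3 = 11.986869
T_{2}^{(2)} = 11.986869 + (11.986869 − 12.222400)/15 = 11.971167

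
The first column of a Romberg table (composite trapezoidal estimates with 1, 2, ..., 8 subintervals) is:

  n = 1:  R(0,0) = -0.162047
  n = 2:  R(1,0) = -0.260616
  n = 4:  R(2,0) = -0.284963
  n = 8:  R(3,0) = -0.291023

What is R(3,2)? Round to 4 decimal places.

-0.2930

R(2,1) = -0.284963 + (-0.284963 − (-0.260616))/3 = -0.293079
R(3,1) = (4·(-0.291023) − (-0.284963)) / 3 = -0.293043
R(3,2) = (16·(-0.293043) − (-0.293079)) / 15 = -0.293041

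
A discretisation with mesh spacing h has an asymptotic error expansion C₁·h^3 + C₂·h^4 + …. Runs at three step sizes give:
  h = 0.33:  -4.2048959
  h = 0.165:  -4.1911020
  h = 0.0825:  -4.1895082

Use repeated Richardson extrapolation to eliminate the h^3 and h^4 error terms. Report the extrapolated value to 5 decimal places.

-4.18929

First eliminate the h^3 term (factor 2^3 = 8):
  B₁ = (8·(-4.1911020) − (-4.2048959))/7 = -4.1891314
  B₂ = (8·(-4.1895082) − (-4.1911020))/7 = -4.1892805
Then eliminate the h^4 term (factor 2^4 = 16):
  (16·(-4.1892805) − (-4.1891314))/15 = -4.1892904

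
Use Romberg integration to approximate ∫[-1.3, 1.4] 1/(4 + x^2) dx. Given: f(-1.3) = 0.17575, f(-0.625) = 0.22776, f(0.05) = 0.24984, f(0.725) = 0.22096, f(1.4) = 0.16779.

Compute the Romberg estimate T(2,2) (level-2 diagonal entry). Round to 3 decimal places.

T(0,0) (trapezoid, 1 panel, h=2.7000): 0.46378
T(1,0) (trapezoid, 2 panels, h=1.3500): 0.56917
T(2,0) (trapezoid, 4 panels, h=0.6750): 0.58747
T(1,1) = 0.56917 + (0.56917 − 0.46378)/3 = 0.60430
T(2,1) = 0.58747 + (0.58747 − 0.56917)/3 = 0.59357
T(2,2) = 0.59357 + (0.59357 − 0.60430)/15 = 0.59285

0.593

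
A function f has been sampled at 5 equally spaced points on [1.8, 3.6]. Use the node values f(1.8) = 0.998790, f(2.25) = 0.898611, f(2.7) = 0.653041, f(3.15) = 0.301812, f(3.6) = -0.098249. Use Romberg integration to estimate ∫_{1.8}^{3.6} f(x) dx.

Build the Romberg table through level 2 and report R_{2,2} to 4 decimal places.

R_{0,0} (trapezoid, 1 panel, h=1.8000): 0.810487
R_{1,0} (trapezoid, 2 panels, h=0.9000): 0.992980
R_{2,0} (trapezoid, 4 panels, h=0.4500): 1.036681
R_{1,1} = 0.992980 + (0.992980 − 0.810487)/3 = 1.053811
R_{2,1} = 1.036681 + (1.036681 − 0.992980)/3 = 1.051248
R_{2,2} = 1.051248 + (1.051248 − 1.053811)/15 = 1.051077

1.0511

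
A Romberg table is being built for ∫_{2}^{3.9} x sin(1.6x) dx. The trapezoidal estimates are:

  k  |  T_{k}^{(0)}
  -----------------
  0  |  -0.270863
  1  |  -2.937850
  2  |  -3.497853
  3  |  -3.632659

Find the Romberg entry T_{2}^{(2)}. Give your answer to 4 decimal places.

Richardson extrapolation on the trapezoidal column (denominator 4−1=3):
T_{1}^{(1)} = -2.937850 + (-2.937850 − (-0.270863))/3 = -3.826846
T_{2}^{(1)} = (4·(-3.497853) − (-2.937850)) / 3 = -3.684521
T_{2}^{(2)} = -3.684521 + (-3.684521 − (-3.826846))/15 = -3.675033

-3.6750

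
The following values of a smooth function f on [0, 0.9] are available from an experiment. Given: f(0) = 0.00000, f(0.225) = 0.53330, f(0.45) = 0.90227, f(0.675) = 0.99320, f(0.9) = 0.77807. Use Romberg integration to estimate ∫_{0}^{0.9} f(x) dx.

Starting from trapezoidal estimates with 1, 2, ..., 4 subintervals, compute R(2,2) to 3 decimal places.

R(0,0) (trapezoid, 1 panel, h=0.9000): 0.35013
R(1,0) (trapezoid, 2 panels, h=0.4500): 0.58109
R(2,0) (trapezoid, 4 panels, h=0.2250): 0.63401
R(1,1) = 0.58109 + (0.58109 − 0.35013)/3 = 0.65808
R(2,1) = 0.63401 + (0.63401 − 0.58109)/3 = 0.65165
R(2,2) = 0.65165 + (0.65165 − 0.65808)/15 = 0.65122

0.651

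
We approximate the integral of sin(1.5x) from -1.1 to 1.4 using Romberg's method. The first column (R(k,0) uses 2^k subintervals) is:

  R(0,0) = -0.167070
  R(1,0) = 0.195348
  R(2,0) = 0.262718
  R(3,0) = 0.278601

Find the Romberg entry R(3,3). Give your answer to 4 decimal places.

Richardson extrapolation on the trapezoidal column (denominator 4−1=3):
R(1,1) = (4·0.195348 − (-0.167070)) / 3 = 0.316154
R(2,1) = 0.262718 + (0.262718 − 0.195348)/3 = 0.285175
R(3,1) = (4·0.278601 − 0.262718) / 3 = 0.283895
R(2,2) = 0.285175 + (0.285175 − 0.316154)/15 = 0.283110
R(3,2) = (16·0.283895 − 0.285175) / 15 = 0.283810
R(3,3) = 0.283810 + (0.283810 − 0.283110)/63 = 0.283821

0.2838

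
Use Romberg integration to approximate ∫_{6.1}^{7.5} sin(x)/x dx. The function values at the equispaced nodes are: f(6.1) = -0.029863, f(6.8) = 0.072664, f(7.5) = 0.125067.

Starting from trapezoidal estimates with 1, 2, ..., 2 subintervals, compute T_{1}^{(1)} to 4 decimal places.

T_{0}^{(0)} (trapezoid, 1 panel, h=1.4000): 0.066643
T_{1}^{(0)} (trapezoid, 2 panels, h=0.7000): 0.084186
T_{1}^{(1)} = 0.084186 + (0.084186 − 0.066643)/3 = 0.090034

0.0900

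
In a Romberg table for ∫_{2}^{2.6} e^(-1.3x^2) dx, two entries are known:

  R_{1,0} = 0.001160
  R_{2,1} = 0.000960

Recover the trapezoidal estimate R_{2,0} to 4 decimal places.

0.0010

From R_{2,1} = (4·R_{2,0} − R_{1,0})/3, solve for R_{2,0}:
4·R_{2,0} = 3·0.000960 + 0.001160 = 0.004040
R_{2,0} = 0.001010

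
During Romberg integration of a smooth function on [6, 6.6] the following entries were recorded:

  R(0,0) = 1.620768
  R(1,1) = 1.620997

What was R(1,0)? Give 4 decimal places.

From R(1,1) = (4·R(1,0) − R(0,0))/3, solve for R(1,0):
4·R(1,0) = 3·1.620997 + 1.620768 = 6.483759
R(1,0) = 1.620940

1.6209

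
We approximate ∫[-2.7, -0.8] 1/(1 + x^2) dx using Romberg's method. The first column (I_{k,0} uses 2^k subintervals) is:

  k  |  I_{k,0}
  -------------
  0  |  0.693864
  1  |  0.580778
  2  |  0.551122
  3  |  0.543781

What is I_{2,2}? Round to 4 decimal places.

0.5411

I_{1,1} = 0.580778 + (0.580778 − 0.693864)/3 = 0.543083
I_{2,1} = (4·0.551122 − 0.580778) / 3 = 0.541237
I_{2,2} = 0.541237 + (0.541237 − 0.543083)/15 = 0.541114
(Column j=1 coincides with Simpson's rule on the same nodes.)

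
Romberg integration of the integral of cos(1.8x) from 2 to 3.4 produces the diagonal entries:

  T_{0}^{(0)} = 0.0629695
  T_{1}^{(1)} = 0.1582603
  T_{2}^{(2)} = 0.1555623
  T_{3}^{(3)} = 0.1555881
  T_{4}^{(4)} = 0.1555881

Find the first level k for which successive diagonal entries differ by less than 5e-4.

k = 3

|T_{1}^{(1)} − T_{0}^{(0)}| = 0.0952908 ≥ 5e-4
|T_{2}^{(2)} − T_{1}^{(1)}| = 0.0026980 ≥ 5e-4
|T_{3}^{(3)} − T_{2}^{(2)}| = 0.0000258 < 5e-4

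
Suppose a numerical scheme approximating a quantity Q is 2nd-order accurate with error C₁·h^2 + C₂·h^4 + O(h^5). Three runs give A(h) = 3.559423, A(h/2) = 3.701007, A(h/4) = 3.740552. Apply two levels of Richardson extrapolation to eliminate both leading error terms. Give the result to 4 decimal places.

3.7541

First eliminate the h^2 term (factor 2^2 = 4):
  B₁ = (4·3.701007 − 3.559423)/3 = 3.748202
  B₂ = (4·3.740552 − 3.701007)/3 = 3.753734
Then eliminate the h^4 term (factor 2^4 = 16):
  (16·3.753734 − 3.748202)/15 = 3.754103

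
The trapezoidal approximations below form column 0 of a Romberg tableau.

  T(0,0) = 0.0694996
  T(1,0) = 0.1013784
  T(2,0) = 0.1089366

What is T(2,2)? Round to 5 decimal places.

0.11142

Richardson extrapolation on the trapezoidal column (denominator 4−1=3):
T(1,1) = 0.1013784 + (0.1013784 − 0.0694996)/3 = 0.1120047
T(2,1) = (4·0.1089366 − 0.1013784) / 3 = 0.1114560
T(2,2) = 0.1114560 + (0.1114560 − 0.1120047)/15 = 0.1114194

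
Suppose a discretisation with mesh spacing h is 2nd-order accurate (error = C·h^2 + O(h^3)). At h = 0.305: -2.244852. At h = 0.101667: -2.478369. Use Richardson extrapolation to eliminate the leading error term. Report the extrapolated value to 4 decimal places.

-2.5076

Extrapolated value = (9·A(h/3) − A(h)) / (9 − 1)
= (9·(-2.478369) − (-2.244852)) / 8
= -20.060469 / 8 = -2.507559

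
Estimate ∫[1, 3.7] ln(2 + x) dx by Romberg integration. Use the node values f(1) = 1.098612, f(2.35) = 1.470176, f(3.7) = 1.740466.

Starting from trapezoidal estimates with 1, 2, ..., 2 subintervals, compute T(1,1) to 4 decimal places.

3.9239

T(0,0) (trapezoid, 1 panel, h=2.7000): 3.832755
T(1,0) (trapezoid, 2 panels, h=1.3500): 3.901115
T(1,1) = 3.901115 + (3.901115 − 3.832755)/3 = 3.923902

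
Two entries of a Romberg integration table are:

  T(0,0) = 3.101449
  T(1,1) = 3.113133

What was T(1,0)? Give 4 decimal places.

From T(1,1) = (4·T(1,0) − T(0,0))/3, solve for T(1,0):
4·T(1,0) = 3·3.113133 + 3.101449 = 12.440848
T(1,0) = 3.110212

3.1102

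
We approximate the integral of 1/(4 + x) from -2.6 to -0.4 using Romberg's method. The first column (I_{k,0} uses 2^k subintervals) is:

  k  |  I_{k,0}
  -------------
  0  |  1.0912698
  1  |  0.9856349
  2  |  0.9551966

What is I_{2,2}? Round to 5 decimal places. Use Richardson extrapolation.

0.94469

I_{1,1} = 0.9856349 + (0.9856349 − 1.0912698)/3 = 0.9504233
I_{2,1} = (4·0.9551966 − 0.9856349) / 3 = 0.9450505
I_{2,2} = (16·0.9450505 − 0.9504233) / 15 = 0.9446923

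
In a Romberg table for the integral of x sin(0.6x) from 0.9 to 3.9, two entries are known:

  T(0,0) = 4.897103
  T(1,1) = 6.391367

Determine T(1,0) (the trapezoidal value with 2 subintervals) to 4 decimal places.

6.0178

From T(1,1) = (4·T(1,0) − T(0,0))/3, solve for T(1,0):
4·T(1,0) = 3·6.391367 + 4.897103 = 24.071204
T(1,0) = 6.017801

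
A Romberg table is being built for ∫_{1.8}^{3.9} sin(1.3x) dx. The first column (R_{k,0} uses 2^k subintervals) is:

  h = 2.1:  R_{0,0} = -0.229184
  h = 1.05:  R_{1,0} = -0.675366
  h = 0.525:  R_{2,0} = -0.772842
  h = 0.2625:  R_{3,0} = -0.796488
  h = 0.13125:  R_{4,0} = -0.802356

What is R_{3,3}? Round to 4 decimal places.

Richardson extrapolation on the trapezoidal column (denominator 4−1=3):
R_{1,1} = (4·(-0.675366) − (-0.229184)) / 3 = -0.824093
R_{2,1} = -0.772842 + (-0.772842 − (-0.675366))/3 = -0.805334
R_{3,1} = -0.796488 + (-0.796488 − (-0.772842))/3 = -0.804370
R_{2,2} = (16·(-0.805334) − (-0.824093)) / 15 = -0.804083
R_{3,2} = -0.804370 + (-0.804370 − (-0.805334))/15 = -0.804306
R_{3,3} = (64·(-0.804306) − (-0.804083)) / 63 = -0.804310

-0.8043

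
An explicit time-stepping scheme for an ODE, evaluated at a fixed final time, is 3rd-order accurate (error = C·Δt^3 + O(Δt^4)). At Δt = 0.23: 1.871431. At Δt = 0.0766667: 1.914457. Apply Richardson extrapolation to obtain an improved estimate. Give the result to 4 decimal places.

The leading error scales as Δt^3; refining by a factor of 3 reduces it by 3^3 = 27.
Extrapolated value = (27·A(Δt/3) − A(Δt)) / (27 − 1)
= (27·1.914457 − 1.871431) / 26
= 49.818908 / 26 = 1.916112

1.9161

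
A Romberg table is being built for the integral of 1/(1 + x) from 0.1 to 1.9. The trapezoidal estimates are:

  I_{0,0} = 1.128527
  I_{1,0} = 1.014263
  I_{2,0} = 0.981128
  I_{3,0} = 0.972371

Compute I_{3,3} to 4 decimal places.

Richardson extrapolation on the trapezoidal column (denominator 4−1=3):
I_{1,1} = 1.014263 + (1.014263 − 1.128527)/3 = 0.976175
I_{2,1} = 0.981128 + (0.981128 − 1.014263)/3 = 0.970083
I_{3,1} = 0.972371 + (0.972371 − 0.981128)/3 = 0.969452
I_{2,2} = (16·0.970083 − 0.976175) / 15 = 0.969677
I_{3,2} = 0.969452 + (0.969452 − 0.970083)/15 = 0.969410
I_{3,3} = 0.969410 + (0.969410 − 0.969677)/63 = 0.969406

0.9694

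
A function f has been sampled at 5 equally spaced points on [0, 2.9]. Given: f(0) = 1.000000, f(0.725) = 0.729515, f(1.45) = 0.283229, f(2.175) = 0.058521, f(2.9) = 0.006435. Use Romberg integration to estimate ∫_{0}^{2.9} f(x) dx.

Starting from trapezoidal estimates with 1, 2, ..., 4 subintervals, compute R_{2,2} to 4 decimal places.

1.1491

R_{0,0} (trapezoid, 1 panel, h=2.9000): 1.459331
R_{1,0} (trapezoid, 2 panels, h=1.4500): 1.140347
R_{2,0} (trapezoid, 4 panels, h=0.7250): 1.141500
R_{1,1} = 1.140347 + (1.140347 − 1.459331)/3 = 1.034019
R_{2,1} = 1.141500 + (1.141500 − 1.140347)/3 = 1.141884
R_{2,2} = 1.141884 + (1.141884 − 1.034019)/15 = 1.149075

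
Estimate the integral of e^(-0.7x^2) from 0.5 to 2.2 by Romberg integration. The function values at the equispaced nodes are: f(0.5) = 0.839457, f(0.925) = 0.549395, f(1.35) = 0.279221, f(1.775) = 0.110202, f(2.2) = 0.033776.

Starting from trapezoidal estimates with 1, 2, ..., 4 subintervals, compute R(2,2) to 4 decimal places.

0.5774

R(0,0) (trapezoid, 1 panel, h=1.7000): 0.742248
R(1,0) (trapezoid, 2 panels, h=0.8500): 0.608462
R(2,0) (trapezoid, 4 panels, h=0.4250): 0.584560
R(1,1) = 0.608462 + (0.608462 − 0.742248)/3 = 0.563867
R(2,1) = 0.584560 + (0.584560 − 0.608462)/3 = 0.576593
R(2,2) = 0.576593 + (0.576593 − 0.563867)/15 = 0.577441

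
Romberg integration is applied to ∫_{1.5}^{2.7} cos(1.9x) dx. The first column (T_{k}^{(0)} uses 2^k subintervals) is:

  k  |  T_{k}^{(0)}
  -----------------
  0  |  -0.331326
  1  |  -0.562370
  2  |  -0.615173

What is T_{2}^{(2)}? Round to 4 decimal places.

-0.6323

Richardson extrapolation on the trapezoidal column (denominator 4−1=3):
T_{1}^{(1)} = (4·(-0.562370) − (-0.331326)) / 3 = -0.639385
T_{2}^{(1)} = (4·(-0.615173) − (-0.562370)) / 3 = -0.632774
T_{2}^{(2)} = (16·(-0.632774) − (-0.639385)) / 15 = -0.632333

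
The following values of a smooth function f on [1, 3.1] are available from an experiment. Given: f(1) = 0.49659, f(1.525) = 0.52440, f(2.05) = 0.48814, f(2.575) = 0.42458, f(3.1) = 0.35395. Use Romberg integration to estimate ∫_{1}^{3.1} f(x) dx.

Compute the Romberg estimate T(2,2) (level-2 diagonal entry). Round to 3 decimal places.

0.984

T(0,0) (trapezoid, 1 panel, h=2.1000): 0.89307
T(1,0) (trapezoid, 2 panels, h=1.0500): 0.95908
T(2,0) (trapezoid, 4 panels, h=0.5250): 0.97775
T(1,1) = 0.95908 + (0.95908 − 0.89307)/3 = 0.98108
T(2,1) = 0.97775 + (0.97775 − 0.95908)/3 = 0.98397
T(2,2) = 0.98397 + (0.98397 − 0.98108)/15 = 0.98416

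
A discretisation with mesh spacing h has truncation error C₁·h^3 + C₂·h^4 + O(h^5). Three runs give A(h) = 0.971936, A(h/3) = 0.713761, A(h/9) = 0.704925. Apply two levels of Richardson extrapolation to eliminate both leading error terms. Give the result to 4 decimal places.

First eliminate the h^3 term (factor 3^3 = 27):
  B₁ = (27·0.713761 − 0.971936)/26 = 0.703831
  B₂ = (27·0.704925 − 0.713761)/26 = 0.704585
Then eliminate the h^4 term (factor 3^4 = 81):
  (81·0.704585 − 0.703831)/80 = 0.704594

0.7046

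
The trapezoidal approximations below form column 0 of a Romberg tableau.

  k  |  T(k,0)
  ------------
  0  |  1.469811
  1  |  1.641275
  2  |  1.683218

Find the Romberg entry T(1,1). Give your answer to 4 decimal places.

T(1,1) = 1.641275 + (1.641275 − 1.469811)/3 = 1.698430
(Column j=1 coincides with Simpson's rule on the same nodes.)

1.6984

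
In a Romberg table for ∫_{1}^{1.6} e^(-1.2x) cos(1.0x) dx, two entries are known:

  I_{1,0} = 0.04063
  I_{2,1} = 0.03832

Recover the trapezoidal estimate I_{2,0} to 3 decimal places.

0.039

From I_{2,1} = (4·I_{2,0} − I_{1,0})/3, solve for I_{2,0}:
4·I_{2,0} = 3·0.03832 + 0.04063 = 0.15559
I_{2,0} = 0.03890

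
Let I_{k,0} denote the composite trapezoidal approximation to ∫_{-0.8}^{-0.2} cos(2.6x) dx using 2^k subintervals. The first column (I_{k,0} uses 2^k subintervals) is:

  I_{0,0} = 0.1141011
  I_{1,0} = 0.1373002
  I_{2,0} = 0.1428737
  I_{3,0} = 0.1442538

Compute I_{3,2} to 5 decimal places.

0.14471

I_{2,1} = (4·0.1428737 − 0.1373002) / 3 = 0.1447315
I_{3,1} = (4·0.1442538 − 0.1428737) / 3 = 0.1447138
I_{3,2} = (16·0.1447138 − 0.1447315) / 15 = 0.1447126
(Column j=1 coincides with Simpson's rule on the same nodes.)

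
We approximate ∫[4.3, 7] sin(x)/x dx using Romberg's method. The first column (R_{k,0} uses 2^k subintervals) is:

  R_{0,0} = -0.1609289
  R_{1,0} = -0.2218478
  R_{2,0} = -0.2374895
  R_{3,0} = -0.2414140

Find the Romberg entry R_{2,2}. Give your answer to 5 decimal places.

-0.24274

R_{1,1} = -0.2218478 + (-0.2218478 − (-0.1609289))/3 = -0.2421541
R_{2,1} = (4·(-0.2374895) − (-0.2218478)) / 3 = -0.2427034
R_{2,2} = (16·(-0.2427034) − (-0.2421541)) / 15 = -0.2427400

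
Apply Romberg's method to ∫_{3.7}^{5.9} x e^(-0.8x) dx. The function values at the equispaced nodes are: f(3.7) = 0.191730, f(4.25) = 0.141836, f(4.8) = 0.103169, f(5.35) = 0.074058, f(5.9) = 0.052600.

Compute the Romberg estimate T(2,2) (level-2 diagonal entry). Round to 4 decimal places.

0.2409

T(0,0) (trapezoid, 1 panel, h=2.2000): 0.268763
T(1,0) (trapezoid, 2 panels, h=1.1000): 0.247867
T(2,0) (trapezoid, 4 panels, h=0.5500): 0.242675
T(1,1) = 0.247867 + (0.247867 − 0.268763)/3 = 0.240902
T(2,1) = 0.242675 + (0.242675 − 0.247867)/3 = 0.240944
T(2,2) = 0.240944 + (0.240944 − 0.240902)/15 = 0.240947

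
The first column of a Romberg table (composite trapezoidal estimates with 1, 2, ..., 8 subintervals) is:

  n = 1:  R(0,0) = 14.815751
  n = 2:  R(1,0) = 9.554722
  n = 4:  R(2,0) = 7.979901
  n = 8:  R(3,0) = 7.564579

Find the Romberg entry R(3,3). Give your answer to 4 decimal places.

7.4241

Richardson extrapolation on the trapezoidal column (denominator 4−1=3):
R(1,1) = 9.554722 + (9.554722 − 14.815751)/3 = 7.801046
R(2,1) = 7.979901 + (7.979901 − 9.554722)/3 = 7.454961
R(3,1) = (4·7.564579 − 7.979901) / 3 = 7.426138
R(2,2) = 7.454961 + (7.454961 − 7.801046)/15 = 7.431889
R(3,2) = 7.426138 + (7.426138 − 7.454961)/15 = 7.424216
R(3,3) = (64·7.424216 − 7.431889) / 63 = 7.424094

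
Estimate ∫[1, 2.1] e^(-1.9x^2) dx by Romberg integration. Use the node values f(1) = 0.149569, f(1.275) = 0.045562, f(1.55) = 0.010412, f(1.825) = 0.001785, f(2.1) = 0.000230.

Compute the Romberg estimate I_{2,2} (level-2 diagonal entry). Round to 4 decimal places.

I_{0,0} (trapezoid, 1 panel, h=1.1000): 0.082389
I_{1,0} (trapezoid, 2 panels, h=0.5500): 0.046921
I_{2,0} (trapezoid, 4 panels, h=0.2750): 0.036481
I_{1,1} = 0.046921 + (0.046921 − 0.082389)/3 = 0.035098
I_{2,1} = 0.036481 + (0.036481 − 0.046921)/3 = 0.033001
I_{2,2} = 0.033001 + (0.033001 − 0.035098)/15 = 0.032861

0.0329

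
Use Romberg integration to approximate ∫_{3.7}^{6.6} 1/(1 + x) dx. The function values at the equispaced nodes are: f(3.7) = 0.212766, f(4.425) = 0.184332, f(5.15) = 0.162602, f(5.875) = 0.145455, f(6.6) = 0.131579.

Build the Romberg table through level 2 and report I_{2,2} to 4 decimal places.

0.4806

I_{0,0} (trapezoid, 1 panel, h=2.9000): 0.499300
I_{1,0} (trapezoid, 2 panels, h=1.4500): 0.485423
I_{2,0} (trapezoid, 4 panels, h=0.7250): 0.481807
I_{1,1} = 0.485423 + (0.485423 − 0.499300)/3 = 0.480797
I_{2,1} = 0.481807 + (0.481807 − 0.485423)/3 = 0.480602
I_{2,2} = 0.480602 + (0.480602 − 0.480797)/15 = 0.480589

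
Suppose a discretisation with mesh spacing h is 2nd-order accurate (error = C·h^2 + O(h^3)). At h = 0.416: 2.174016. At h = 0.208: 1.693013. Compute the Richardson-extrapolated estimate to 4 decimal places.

The leading error scales as h^2; refining by a factor of 2 reduces it by 2^2 = 4.
Extrapolated value = (4·A(h/2) − A(h)) / (4 − 1)
= (4·1.693013 − 2.174016) / 3
= 4.598036 / 3 = 1.532679

1.5327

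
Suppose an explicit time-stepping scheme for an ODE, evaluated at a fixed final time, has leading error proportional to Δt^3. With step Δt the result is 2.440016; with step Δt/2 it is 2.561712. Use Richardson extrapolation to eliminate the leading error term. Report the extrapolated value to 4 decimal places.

2.5791

Extrapolated value = (8·A(Δt/2) − A(Δt)) / (8 − 1)
= (8·2.561712 − 2.440016) / 7
= 18.053680 / 7 = 2.579097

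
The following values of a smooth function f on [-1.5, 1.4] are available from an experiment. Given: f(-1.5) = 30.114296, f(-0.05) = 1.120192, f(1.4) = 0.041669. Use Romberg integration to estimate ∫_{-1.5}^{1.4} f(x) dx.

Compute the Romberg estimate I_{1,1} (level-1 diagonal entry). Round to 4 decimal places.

I_{0,0} (trapezoid, 1 panel, h=2.9000): 43.726149
I_{1,0} (trapezoid, 2 panels, h=1.4500): 23.487353
I_{1,1} = 23.487353 + (23.487353 − 43.726149)/3 = 16.741088

16.7411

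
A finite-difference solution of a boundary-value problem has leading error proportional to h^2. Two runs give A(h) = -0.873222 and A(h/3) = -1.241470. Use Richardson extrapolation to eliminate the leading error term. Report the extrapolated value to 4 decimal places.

-1.2875

The leading error scales as h^2; refining by a factor of 3 reduces it by 3^2 = 9.
Extrapolated value = (9·A(h/3) − A(h)) / (9 − 1)
= (9·(-1.241470) − (-0.873222)) / 8
= -10.300008 / 8 = -1.287501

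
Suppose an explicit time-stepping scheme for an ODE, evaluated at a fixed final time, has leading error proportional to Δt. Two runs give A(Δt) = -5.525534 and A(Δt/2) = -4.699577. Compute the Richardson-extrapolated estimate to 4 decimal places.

The leading error scales as Δt; refining by a factor of 2 reduces it by 2^1 = 2.
Extrapolated value = (2·A(Δt/2) − A(Δt)) / (2 − 1)
= (2·(-4.699577) − (-5.525534)) / 1
= -3.873620 / 1 = -3.873620

-3.8736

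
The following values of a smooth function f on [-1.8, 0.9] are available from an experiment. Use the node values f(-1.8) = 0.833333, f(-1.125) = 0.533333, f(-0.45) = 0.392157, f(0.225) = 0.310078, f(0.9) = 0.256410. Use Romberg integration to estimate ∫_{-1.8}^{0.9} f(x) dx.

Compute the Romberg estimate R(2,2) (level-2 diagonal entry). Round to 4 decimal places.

1.1797

R(0,0) (trapezoid, 1 panel, h=2.7000): 1.471153
R(1,0) (trapezoid, 2 panels, h=1.3500): 1.264988
R(2,0) (trapezoid, 4 panels, h=0.6750): 1.201797
R(1,1) = 1.264988 + (1.264988 − 1.471153)/3 = 1.196266
R(2,1) = 1.201797 + (1.201797 − 1.264988)/3 = 1.180733
R(2,2) = 1.180733 + (1.180733 − 1.196266)/15 = 1.179697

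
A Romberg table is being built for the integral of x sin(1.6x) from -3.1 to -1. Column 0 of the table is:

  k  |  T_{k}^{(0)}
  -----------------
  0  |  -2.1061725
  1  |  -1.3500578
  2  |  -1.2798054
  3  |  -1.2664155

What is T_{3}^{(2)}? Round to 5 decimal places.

T_{2}^{(1)} = (4·(-1.2798054) − (-1.3500578)) / 3 = -1.2563879
T_{3}^{(1)} = -1.2664155 + (-1.2664155 − (-1.2798054))/3 = -1.2619522
T_{3}^{(2)} = (16·(-1.2619522) − (-1.2563879)) / 15 = -1.2623232

-1.26232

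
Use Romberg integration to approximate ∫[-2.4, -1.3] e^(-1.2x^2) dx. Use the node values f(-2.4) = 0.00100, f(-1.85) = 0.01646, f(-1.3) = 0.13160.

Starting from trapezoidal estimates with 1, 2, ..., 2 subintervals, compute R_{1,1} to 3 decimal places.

0.036

R_{0,0} (trapezoid, 1 panel, h=1.1000): 0.07293
R_{1,0} (trapezoid, 2 panels, h=0.5500): 0.04552
R_{1,1} = 0.04552 + (0.04552 − 0.07293)/3 = 0.03638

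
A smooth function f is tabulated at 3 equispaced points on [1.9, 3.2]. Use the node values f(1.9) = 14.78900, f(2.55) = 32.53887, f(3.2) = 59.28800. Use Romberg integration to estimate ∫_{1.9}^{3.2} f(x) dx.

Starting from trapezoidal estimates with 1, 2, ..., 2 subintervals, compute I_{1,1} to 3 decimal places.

I_{0,0} (trapezoid, 1 panel, h=1.3000): 48.15005
I_{1,0} (trapezoid, 2 panels, h=0.6500): 45.22529
I_{1,1} = 45.22529 + (45.22529 − 48.15005)/3 = 44.25037

44.250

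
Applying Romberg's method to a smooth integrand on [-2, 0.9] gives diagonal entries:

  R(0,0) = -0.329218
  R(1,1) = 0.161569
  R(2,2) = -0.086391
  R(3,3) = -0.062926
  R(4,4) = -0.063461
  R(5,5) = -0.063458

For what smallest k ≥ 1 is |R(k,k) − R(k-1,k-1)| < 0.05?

|R(1,1) − R(0,0)| = 0.490787 ≥ 0.05
|R(2,2) − R(1,1)| = 0.247960 ≥ 0.05
|R(3,3) − R(2,2)| = 0.023465 < 0.05

k = 3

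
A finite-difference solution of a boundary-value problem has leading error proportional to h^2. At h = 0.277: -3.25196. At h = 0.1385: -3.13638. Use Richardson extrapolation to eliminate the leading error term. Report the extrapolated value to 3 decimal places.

-3.098

Extrapolated value = (4·A(h/2) − A(h)) / (4 − 1)
= (4·(-3.13638) − (-3.25196)) / 3
= -9.29356 / 3 = -3.09785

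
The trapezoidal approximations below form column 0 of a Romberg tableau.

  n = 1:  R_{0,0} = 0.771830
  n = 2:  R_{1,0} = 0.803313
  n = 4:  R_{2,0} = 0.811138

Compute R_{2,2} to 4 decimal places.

R_{1,1} = 0.803313 + (0.803313 − 0.771830)/3 = 0.813807
R_{2,1} = (4·0.811138 − 0.803313) / 3 = 0.813746
R_{2,2} = (16·0.813746 − 0.813807) / 15 = 0.813742

0.8137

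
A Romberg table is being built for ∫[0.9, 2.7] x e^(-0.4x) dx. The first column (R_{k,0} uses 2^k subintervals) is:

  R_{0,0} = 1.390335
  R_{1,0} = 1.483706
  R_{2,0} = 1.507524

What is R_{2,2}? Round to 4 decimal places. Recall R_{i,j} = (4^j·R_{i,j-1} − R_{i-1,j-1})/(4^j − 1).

1.5155

Richardson extrapolation on the trapezoidal column (denominator 4−1=3):
R_{1,1} = 1.483706 + (1.483706 − 1.390335)/3 = 1.514830
R_{2,1} = 1.507524 + (1.507524 − 1.483706)/3 = 1.515463
R_{2,2} = 1.515463 + (1.515463 − 1.514830)/15 = 1.515505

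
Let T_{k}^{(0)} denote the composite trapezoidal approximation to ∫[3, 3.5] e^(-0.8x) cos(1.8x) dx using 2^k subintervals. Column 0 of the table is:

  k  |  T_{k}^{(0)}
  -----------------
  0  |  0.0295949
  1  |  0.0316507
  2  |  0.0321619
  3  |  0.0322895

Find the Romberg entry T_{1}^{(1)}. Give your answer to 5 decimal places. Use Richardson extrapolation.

0.03234

Richardson extrapolation on the trapezoidal column (denominator 4−1=3):
T_{1}^{(1)} = 0.0316507 + (0.0316507 − 0.0295949)/3 = 0.0323360
(Column j=1 coincides with Simpson's rule on the same nodes.)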